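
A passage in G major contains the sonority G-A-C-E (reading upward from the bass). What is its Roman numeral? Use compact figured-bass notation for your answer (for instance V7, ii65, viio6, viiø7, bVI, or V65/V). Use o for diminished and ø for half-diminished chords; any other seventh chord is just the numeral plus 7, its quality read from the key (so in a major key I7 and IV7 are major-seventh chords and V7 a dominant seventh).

ii42

Stacked in thirds the chord is A-C-E-G: a minor seventh chord on A.
In G major, A is the supertonic; the diatonic minor seventh chord there is ii7.
With G in the bass the chord is in third inversion, so the figured bass is 42.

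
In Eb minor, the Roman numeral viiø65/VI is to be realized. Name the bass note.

The applied chord viiø65/VI is rooted on Bb: Bb-Db-Fb-Ab.
The figure 65 means first inversion — the third is in the bass.

Db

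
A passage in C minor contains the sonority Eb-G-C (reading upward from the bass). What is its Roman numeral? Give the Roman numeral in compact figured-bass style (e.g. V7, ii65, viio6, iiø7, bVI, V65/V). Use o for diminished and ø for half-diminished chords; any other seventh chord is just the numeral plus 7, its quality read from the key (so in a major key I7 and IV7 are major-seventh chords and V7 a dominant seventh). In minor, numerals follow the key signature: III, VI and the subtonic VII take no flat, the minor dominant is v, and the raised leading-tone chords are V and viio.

i6

Stacked in thirds the chord is C-Eb-G: a minor triad on C.
In C minor, C is the tonic; the diatonic minor triad there is i.
With Eb in the bass the chord is in first inversion, so the figured bass is 6.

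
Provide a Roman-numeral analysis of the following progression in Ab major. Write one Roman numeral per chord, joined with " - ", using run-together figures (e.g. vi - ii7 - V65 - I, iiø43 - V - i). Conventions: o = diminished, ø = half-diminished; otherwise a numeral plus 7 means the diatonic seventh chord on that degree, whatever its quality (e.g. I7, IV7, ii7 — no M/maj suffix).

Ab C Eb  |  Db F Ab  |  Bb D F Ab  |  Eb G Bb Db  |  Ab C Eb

Ab-C-Eb has root Ab, degree 1 in Ab major, so I.
Db-F-Ab: root Db is the subdominant; major triad there is IV.
Bb-D-F-Ab: a dominant seventh chord on Bb, the applied dominant of V → V7/V.
Eb-G-Bb-Db: dominant seventh chord on Eb = scale degree 5 → V7.
Ab-C-Eb: root Ab is the tonic; major triad there is I.

I - IV - V7/V - V7 - I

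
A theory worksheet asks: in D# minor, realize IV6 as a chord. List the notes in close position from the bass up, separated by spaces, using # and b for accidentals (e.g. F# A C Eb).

B# D# G#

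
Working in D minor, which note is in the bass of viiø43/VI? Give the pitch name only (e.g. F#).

The applied chord viiø43/VI is rooted on A: A-C-Eb-G.
The figure 43 means second inversion — the fifth is in the bass.

Eb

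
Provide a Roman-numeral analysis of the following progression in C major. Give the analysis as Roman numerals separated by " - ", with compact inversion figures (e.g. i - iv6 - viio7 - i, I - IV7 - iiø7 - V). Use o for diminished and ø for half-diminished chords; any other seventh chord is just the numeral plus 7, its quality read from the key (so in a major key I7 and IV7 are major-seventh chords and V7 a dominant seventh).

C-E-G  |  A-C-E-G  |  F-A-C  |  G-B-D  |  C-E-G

C-E-G: root C is the tonic; major triad there is I.
A-C-E-G has root A, degree 6 in C major, so vi7.
F-A-C: root F is the subdominant; major triad there is IV.
G-B-D: root G is the dominant; major triad there is V.
C-E-G: major triad on C = scale degree 1 → I.

I - vi7 - IV - V - I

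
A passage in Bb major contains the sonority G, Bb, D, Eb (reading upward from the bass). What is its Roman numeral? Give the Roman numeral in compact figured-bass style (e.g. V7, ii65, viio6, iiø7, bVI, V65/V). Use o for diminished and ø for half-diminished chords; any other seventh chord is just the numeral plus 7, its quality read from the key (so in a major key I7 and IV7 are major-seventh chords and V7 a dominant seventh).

IV65

The pitches Eb-G-Bb-D form a major seventh chord rooted on Eb.
Eb is scale degree 4 in Bb major, and a major seventh chord on that degree is written IV7.
With G in the bass the chord is in first inversion, so the figured bass is 65.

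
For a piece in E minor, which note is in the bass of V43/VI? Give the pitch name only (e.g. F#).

D

The applied chord V43/VI is rooted on G: G-B-D-F.
The figure 43 means second inversion — the fifth is in the bass.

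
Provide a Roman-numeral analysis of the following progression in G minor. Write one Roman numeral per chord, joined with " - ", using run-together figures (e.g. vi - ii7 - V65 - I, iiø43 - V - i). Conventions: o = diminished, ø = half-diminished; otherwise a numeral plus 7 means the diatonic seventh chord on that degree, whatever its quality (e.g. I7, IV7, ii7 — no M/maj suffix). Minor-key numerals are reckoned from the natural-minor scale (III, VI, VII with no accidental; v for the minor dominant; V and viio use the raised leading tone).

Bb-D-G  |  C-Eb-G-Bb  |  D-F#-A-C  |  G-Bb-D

Bb-D-G has root G, degree 1 in G minor, so i6.
C-Eb-G-Bb: root C is the subdominant; minor seventh chord there is iv7.
D-F#-A-C: dominant seventh chord on D = scale degree 5 → V7.
G-Bb-D: minor triad on G = scale degree 1 → i.

i6 - iv7 - V7 - i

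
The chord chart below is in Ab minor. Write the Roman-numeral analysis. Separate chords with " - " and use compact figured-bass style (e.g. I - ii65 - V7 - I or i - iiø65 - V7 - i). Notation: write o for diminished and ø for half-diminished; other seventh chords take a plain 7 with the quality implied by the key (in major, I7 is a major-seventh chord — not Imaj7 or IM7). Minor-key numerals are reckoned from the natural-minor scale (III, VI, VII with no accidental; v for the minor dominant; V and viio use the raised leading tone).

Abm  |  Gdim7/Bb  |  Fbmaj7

i - viio65 - VI7

Abm: root Ab is the tonic; minor triad there is i.
Gdim7/Bb: root G is the leading tone; fully diminished seventh chord there is viio65.
Fbmaj7: major seventh chord on Fb = scale degree 6 → VI7.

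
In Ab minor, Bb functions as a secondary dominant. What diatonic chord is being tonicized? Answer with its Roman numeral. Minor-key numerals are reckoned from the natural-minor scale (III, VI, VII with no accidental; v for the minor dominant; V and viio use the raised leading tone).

V

The chord is a major triad on Bb.
A dominant resolves down a perfect fifth: Bb → Eb. In Ab minor, Eb is scale degree 5, i.e. V.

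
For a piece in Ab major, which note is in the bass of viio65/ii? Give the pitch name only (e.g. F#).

C

The applied chord viio65/ii is rooted on A: A-C-Eb-Gb.
The figure 65 means first inversion — the third is in the bass.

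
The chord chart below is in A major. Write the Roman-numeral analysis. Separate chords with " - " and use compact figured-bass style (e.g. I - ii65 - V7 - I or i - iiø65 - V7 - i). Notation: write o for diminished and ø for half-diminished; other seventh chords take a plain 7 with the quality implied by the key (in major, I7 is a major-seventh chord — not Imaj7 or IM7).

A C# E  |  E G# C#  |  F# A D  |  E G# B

I - iii6 - IV6 - V

A-C#-E: major triad on A = scale degree 1 → I.
E-G#-C#: minor triad on C# = scale degree 3 → iii6.
F#-A-D has root D, degree 4 in A major, so IV6.
E-G#-B: major triad on E = scale degree 5 → V.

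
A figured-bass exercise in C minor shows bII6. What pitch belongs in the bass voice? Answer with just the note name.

bII in C minor has root Db; the chord is Db-F-Ab.
The figure 6 means first inversion — the third is in the bass.

F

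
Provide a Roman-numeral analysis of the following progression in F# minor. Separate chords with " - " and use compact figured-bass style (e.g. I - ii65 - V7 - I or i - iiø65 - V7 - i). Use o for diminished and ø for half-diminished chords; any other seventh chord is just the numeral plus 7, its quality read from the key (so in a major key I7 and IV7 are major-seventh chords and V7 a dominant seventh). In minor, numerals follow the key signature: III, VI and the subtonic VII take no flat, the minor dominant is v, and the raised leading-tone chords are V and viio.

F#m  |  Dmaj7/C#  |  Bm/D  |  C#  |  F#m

i - VI42 - iv6 - V - i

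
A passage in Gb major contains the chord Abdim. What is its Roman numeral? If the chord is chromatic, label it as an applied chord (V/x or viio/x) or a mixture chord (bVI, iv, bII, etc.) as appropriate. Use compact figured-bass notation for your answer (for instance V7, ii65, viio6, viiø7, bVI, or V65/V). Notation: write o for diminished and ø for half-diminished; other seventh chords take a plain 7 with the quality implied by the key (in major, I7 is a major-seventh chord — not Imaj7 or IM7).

iio

Stacked in thirds the chord is Ab-Cb-Ebb: a diminished triad on Ab.
Ab is the second degree of Gb major. This is the diminished supertonic triad, borrowed from the parallel minor.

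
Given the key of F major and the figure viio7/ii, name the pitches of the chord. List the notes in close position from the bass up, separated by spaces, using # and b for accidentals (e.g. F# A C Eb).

F# A C Eb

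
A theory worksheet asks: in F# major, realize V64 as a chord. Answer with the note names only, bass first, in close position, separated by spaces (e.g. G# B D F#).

In F# major, scale degree 5 is C#, and the diatonic chord built there is a major triad.
That chord is spelled C#-E#-G#.
The figured bass 64 indicates second inversion, placing the fifth (G#) in the bass: G#-C#-E#.

G# C# E#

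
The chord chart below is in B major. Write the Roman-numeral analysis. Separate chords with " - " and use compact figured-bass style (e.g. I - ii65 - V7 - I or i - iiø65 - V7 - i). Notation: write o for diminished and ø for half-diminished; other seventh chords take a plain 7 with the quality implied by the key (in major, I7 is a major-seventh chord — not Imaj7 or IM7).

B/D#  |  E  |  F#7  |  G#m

I6 - IV - V7 - vi

B/D#: root B is the tonic; major triad there is I6.
E has root E, degree 4 in B major, so IV.
F#7: dominant seventh chord on F# = scale degree 5 → V7.
G#m: minor triad on G# = scale degree 6 → vi.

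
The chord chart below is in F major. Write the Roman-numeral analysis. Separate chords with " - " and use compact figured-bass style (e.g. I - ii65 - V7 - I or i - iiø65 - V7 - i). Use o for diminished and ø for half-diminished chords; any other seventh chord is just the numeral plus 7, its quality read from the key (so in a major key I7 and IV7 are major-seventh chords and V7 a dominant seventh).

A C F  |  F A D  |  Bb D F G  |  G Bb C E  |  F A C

A-C-F has root F, degree 1 in F major, so I6.
F-A-D: root D is the submediant; minor triad there is vi6.
Bb-D-F-G: root G is the supertonic; minor seventh chord there is ii65.
G-Bb-C-E has root C, degree 5 in F major, so V43.
F-A-C has root F, degree 1 in F major, so I.

I6 - vi6 - ii65 - V43 - I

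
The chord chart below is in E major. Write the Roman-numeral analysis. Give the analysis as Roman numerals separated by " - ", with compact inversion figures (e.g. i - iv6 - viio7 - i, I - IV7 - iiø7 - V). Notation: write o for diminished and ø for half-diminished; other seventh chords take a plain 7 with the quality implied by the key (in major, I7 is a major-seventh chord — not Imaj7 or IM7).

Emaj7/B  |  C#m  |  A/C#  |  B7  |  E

Emaj7/B: root E is the tonic; major seventh chord there is I43.
C#m has root C#, degree 6 in E major, so vi.
A/C# has root A, degree 4 in E major, so IV6.
B7: root B is the dominant; dominant seventh chord there is V7.
E has root E, degree 1 in E major, so I.

I43 - vi - IV6 - V7 - I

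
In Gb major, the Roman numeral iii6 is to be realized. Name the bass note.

Db

iii in Gb major has root Bb; the chord is Bb-Db-F.
The figure 6 means first inversion — the third is in the bass.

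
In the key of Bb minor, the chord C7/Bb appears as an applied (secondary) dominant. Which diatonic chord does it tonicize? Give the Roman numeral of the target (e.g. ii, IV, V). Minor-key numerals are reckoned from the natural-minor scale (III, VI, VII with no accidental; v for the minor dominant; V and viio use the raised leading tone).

The chord is a dominant seventh chord on C.
A dominant resolves down a perfect fifth: C → F. In Bb minor, F is scale degree 5, i.e. V.

V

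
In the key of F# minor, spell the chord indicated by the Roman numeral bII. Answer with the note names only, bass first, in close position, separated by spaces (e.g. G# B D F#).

G B D

Scale degree 2 in F# minor is G#; lowering it a half step gives G. bII is the Neapolitan chord — a major triad on the lowered second degree.
So the chord is G-B-D, a major triad.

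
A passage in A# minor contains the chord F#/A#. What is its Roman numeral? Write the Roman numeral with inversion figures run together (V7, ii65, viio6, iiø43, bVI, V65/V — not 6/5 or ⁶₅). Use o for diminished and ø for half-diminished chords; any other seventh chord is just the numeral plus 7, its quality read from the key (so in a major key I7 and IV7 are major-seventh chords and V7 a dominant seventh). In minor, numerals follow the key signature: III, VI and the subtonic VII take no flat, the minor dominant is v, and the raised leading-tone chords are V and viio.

Stacked in thirds the chord is F#-A#-C#: a major triad on F#.
F# is scale degree 6 in A# minor, and a major triad on that degree is written VI.
With A# in the bass the chord is in first inversion, so the figured bass is 6.

VI6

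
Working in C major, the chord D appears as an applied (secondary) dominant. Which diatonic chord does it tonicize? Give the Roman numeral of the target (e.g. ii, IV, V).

The chord is a major triad on D.
A dominant resolves down a perfect fifth: D → G. In C major, G is scale degree 5, i.e. V.

V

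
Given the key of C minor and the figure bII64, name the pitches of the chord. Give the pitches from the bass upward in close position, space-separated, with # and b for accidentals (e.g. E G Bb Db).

bII64 is the Neapolitan chord — a major triad on the lowered second degree. In C minor that root is Db.
So the chord is Db-F-Ab.
The figured bass 64 indicates second inversion, placing the fifth (Ab) in the bass: Ab-Db-F.

Ab Db F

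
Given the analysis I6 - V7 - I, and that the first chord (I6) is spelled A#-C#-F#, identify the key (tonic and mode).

The anchor chord is a major triad on F#, labeled I6.
If F# is scale degree 1 and the mode makes that degree carry a major triad, the tonic is F# and the mode is major.

F# major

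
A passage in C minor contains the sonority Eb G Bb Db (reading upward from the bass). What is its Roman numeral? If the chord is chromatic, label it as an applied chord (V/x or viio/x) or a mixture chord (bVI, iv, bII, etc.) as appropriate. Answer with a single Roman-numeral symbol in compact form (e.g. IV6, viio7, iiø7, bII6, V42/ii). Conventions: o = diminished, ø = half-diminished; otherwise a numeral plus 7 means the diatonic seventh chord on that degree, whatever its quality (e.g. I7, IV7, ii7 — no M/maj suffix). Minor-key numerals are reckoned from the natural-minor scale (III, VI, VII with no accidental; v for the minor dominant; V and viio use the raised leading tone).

Stacked in thirds the chord is Eb-G-Bb-Db: a dominant seventh chord on Eb.
Eb is not a diatonic chord root with this quality in C minor, but it lies a perfect fifth above Ab (VI), so the chord functions as an applied dominant of VI.

V7/VI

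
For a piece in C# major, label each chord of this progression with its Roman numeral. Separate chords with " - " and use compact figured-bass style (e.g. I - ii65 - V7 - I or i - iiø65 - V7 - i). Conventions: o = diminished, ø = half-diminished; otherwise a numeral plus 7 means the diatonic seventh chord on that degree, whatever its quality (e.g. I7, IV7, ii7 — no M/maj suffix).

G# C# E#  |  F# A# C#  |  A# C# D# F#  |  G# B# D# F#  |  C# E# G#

I64 - IV - ii43 - V7 - I

G#-C#-E#: root C# is the tonic; major triad there is I64.
F#-A#-C#: root F# is the subdominant; major triad there is IV.
A#-C#-D#-F#: root D# is the supertonic; minor seventh chord there is ii43.
G#-B#-D#-F#: root G# is the dominant; dominant seventh chord there is V7.
C#-E#-G#: major triad on C# = scale degree 1 → I.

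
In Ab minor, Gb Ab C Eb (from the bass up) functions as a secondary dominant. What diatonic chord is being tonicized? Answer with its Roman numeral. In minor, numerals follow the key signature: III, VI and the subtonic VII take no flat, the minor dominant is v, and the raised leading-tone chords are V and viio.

iv

The chord is a dominant seventh chord on Ab.
A dominant resolves down a perfect fifth: Ab → Db. In Ab minor, Db is scale degree 4, i.e. iv.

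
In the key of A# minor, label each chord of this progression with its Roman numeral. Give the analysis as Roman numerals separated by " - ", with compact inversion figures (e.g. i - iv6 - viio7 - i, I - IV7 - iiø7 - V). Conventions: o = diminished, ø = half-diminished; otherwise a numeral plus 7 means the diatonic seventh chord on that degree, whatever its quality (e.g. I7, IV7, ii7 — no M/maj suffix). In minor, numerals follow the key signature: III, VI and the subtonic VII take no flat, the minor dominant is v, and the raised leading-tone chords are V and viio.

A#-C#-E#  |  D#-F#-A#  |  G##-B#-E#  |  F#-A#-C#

i - iv - V6 - VI

A#-C#-E# has root A#, degree 1 in A# minor, so i.
D#-F#-A#: minor triad on D# = scale degree 4 → iv.
G##-B#-E#: major triad on E# = scale degree 5 → V6.
F#-A#-C#: major triad on F# = scale degree 6 → VI.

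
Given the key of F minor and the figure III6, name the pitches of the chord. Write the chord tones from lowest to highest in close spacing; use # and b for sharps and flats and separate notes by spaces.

C Eb Ab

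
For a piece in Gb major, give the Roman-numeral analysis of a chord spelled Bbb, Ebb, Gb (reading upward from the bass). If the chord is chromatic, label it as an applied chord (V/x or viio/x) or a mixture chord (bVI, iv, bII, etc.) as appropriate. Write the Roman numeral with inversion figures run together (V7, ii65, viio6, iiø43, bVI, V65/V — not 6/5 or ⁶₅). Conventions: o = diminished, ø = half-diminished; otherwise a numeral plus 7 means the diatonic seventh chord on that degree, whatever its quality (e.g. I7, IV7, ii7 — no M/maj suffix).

The pitches Ebb-Gb-Bbb form a major triad rooted on Ebb.
Ebb is the lowered sixth degree of Gb major (diatonic 6 would be Eb). This is a major triad on the lowered sixth degree, borrowed from the parallel minor.
With Bbb in the bass the chord is in second inversion, so the figured bass is 64.

bVI64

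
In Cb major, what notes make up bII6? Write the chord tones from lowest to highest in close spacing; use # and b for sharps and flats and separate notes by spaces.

Fb Abb Dbb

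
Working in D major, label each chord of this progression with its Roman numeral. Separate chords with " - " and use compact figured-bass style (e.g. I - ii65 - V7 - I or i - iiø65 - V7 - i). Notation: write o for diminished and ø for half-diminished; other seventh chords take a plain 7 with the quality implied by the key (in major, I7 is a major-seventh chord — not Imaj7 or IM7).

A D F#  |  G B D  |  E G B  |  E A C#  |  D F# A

A-D-F# has root D, degree 1 in D major, so I64.
G-B-D: root G is the subdominant; major triad there is IV.
E-G-B: root E is the supertonic; minor triad there is ii.
E-A-C#: root A is the dominant; major triad there is V64.
D-F#-A: major triad on D = scale degree 1 → I.

I64 - IV - ii - V64 - I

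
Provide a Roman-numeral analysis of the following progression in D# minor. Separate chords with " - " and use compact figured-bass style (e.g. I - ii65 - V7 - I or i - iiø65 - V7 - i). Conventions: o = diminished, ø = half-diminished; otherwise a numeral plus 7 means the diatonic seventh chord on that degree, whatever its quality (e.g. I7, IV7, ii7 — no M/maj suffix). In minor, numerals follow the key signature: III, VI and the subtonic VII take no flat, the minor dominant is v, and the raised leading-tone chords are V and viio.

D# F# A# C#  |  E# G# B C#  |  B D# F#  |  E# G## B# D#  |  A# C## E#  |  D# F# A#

i7 - VII65 - VI - V7/V - V - i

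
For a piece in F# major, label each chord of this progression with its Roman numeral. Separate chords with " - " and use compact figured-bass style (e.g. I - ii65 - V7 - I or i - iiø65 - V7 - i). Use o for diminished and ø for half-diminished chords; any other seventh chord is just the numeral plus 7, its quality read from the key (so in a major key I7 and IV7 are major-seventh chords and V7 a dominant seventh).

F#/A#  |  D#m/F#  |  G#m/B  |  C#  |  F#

F#/A#: root F# is the tonic; major triad there is I6.
D#m/F#: minor triad on D# = scale degree 6 → vi6.
G#m/B: root G# is the supertonic; minor triad there is ii6.
C#: root C# is the dominant; major triad there is V.
F#: root F# is the tonic; major triad there is I.

I6 - vi6 - ii6 - V - I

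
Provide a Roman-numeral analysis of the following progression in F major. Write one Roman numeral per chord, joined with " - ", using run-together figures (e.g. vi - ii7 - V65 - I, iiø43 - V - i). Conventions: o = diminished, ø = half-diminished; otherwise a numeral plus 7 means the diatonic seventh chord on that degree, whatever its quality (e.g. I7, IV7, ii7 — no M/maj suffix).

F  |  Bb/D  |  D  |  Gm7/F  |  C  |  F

I - IV6 - V/ii - ii42 - V - I

F has root F, degree 1 in F major, so I.
Bb/D: root Bb is the subdominant; major triad there is IV6.
D is the secondary dominant of ii (major triad on D): V/ii.
Gm7/F: root G is the supertonic; minor seventh chord there is ii42.
C has root C, degree 5 in F major, so V.
F has root F, degree 1 in F major, so I.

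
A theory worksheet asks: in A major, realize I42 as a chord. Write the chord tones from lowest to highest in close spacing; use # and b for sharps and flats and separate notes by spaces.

In A major, the tonic is A, and the diatonic chord built there is a major seventh chord.
Stacking thirds from A gives A-C#-E-G#.
The figured bass 42 indicates third inversion, placing the seventh (G#) in the bass: G#-A-C#-E.

G# A C# E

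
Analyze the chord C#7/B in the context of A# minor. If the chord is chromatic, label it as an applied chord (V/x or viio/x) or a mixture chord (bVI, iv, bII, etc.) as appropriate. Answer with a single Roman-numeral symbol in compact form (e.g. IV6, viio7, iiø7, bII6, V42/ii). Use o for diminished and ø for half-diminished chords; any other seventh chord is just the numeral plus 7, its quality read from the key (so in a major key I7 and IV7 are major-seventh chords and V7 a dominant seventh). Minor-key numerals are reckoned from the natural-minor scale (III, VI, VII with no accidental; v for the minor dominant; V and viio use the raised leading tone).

V42/VI

Stacked in thirds the chord is C#-E#-G#-B: a dominant seventh chord on C#.
C# is not a diatonic chord root with this quality in A# minor, but it lies a perfect fifth above F# (VI), so the chord functions as an applied dominant of VI.
With B in the bass the chord is in third inversion, so the figured bass is 42.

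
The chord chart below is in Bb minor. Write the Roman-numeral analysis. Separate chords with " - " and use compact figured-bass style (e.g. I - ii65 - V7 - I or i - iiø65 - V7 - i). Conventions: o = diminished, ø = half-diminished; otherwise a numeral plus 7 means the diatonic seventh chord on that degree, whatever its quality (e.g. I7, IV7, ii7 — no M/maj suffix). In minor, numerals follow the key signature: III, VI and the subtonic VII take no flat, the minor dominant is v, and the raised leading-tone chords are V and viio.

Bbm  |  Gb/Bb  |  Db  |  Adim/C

i - VI6 - III - viio6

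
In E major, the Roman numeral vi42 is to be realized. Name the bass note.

B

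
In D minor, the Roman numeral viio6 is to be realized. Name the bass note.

viio in D minor has root C#; the chord is C#-E-G.
The figure 6 means first inversion — the third is in the bass.

E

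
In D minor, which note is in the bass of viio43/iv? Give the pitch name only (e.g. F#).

C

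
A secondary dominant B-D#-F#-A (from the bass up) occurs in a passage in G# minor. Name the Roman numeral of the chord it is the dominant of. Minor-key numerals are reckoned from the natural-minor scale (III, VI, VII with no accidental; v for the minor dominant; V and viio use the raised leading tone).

VI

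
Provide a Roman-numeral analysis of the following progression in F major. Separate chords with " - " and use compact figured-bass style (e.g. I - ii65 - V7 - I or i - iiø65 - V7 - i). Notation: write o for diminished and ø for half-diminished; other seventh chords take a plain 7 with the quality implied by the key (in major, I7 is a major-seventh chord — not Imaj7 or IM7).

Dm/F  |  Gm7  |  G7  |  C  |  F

vi6 - ii7 - V7/V - V - I

Dm/F: minor triad on D = scale degree 6 → vi6.
Gm7: root G is the supertonic; minor seventh chord there is ii7.
G7 is the secondary dominant of V (dominant seventh chord on G): V7/V.
C: major triad on C = scale degree 5 → V.
F: root F is the tonic; major triad there is I.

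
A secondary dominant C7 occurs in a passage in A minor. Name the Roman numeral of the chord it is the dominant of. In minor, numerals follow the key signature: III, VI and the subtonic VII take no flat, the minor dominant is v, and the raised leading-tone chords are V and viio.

The chord is a dominant seventh chord on C.
A dominant resolves down a perfect fifth: C → F. In A minor, F is scale degree 6, i.e. VI.

VI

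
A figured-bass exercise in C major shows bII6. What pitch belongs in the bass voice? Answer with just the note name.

bII in C major has root Db; the chord is Db-F-Ab.
The figure 6 means first inversion — the third is in the bass.

F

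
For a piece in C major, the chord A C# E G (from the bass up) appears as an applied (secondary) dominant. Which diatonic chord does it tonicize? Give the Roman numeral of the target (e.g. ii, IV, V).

ii

The chord is a dominant seventh chord on A.
A dominant resolves down a perfect fifth: A → D. In C major, D is scale degree 2, i.e. ii.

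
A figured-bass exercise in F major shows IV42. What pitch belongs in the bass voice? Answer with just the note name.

IV in F major has root Bb; the chord is Bb-D-F-A.
The figure 42 means third inversion — the seventh is in the bass.

A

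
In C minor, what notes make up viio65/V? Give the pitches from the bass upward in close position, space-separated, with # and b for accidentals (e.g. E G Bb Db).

A C Eb F#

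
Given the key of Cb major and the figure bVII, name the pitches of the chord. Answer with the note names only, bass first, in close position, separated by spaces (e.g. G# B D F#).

bVII is a major triad on the lowered seventh degree (the subtonic), borrowed from the parallel minor. In Cb major that root is Bbb.
So the chord is Bbb-Db-Fb, a major triad.

Bbb Db Fb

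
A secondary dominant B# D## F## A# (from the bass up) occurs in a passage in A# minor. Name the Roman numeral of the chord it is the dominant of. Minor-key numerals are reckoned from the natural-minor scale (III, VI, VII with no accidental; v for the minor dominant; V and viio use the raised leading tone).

The chord is a dominant seventh chord on B#.
A dominant resolves down a perfect fifth: B# → E#. In A# minor, E# is scale degree 5, i.e. V.

V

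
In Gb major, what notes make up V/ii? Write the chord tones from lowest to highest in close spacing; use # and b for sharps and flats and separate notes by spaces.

V/ii is a secondary dominant — the dominant triad of ii. ii in Gb major is Ab, so the applied chord's root is Eb, a perfect fifth above.
Building a major triad on Eb gives Eb-G-Bb.

Eb G Bb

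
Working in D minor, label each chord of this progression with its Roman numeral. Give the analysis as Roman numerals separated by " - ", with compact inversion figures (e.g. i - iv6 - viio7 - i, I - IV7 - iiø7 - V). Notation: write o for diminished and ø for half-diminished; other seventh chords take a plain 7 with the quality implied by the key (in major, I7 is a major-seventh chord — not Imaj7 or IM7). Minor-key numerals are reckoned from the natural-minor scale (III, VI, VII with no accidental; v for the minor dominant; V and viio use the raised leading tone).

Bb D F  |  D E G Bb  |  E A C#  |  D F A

VI - iiø42 - V64 - i

Bb-D-F: root Bb is the submediant; major triad there is VI.
D-E-G-Bb has root E, degree 2 in D minor, so iiø42.
E-A-C#: major triad on A = scale degree 5 → V64.
D-F-A has root D, degree 1 in D minor, so i.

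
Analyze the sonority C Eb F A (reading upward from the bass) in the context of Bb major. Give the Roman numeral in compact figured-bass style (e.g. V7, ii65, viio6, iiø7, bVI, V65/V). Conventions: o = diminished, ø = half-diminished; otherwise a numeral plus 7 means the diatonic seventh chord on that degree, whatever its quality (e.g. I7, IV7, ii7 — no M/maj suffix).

V43

Stacked in thirds the chord is F-A-C-Eb: a dominant seventh chord on F.
In Bb major, F is the dominant; the diatonic dominant seventh chord there is V7.
With C in the bass the chord is in second inversion, so the figured bass is 43.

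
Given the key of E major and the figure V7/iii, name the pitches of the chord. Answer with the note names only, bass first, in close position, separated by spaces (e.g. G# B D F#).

V7/iii is a secondary dominant — the dominant seventh of iii. iii in E major is G#, so the applied chord's root is D#, a perfect fifth above.
Building a dominant seventh chord on D# gives D#-F##-A#-C#.

D# F## A# C#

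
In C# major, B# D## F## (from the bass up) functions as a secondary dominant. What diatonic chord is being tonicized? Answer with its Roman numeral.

The chord is a major triad on B#.
A dominant resolves down a perfect fifth: B# → E#. In C# major, E# is scale degree 3, i.e. iii.

iii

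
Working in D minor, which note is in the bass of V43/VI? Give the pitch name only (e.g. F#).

C

The applied chord V43/VI is rooted on F: F-A-C-Eb.
The figure 43 means second inversion — the fifth is in the bass.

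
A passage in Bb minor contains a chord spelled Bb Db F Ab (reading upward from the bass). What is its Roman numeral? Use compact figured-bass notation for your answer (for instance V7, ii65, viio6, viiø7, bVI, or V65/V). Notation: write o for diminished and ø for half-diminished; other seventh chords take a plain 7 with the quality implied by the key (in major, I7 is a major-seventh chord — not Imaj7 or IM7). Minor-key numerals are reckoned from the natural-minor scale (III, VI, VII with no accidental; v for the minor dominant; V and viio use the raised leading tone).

The pitches Bb-Db-F-Ab form a minor seventh chord rooted on Bb.
In Bb minor, Bb is the tonic; the diatonic minor seventh chord there is i7.

i7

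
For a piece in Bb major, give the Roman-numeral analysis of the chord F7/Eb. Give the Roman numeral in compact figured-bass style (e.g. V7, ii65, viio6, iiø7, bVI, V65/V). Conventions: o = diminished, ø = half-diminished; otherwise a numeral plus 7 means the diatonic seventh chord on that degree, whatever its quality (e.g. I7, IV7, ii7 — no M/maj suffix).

The pitches F-A-C-Eb form a dominant seventh chord rooted on F.
F is scale degree 5 in Bb major, and a dominant seventh chord on that degree is written V7.
With Eb in the bass the chord is in third inversion, so the figured bass is 42.

V42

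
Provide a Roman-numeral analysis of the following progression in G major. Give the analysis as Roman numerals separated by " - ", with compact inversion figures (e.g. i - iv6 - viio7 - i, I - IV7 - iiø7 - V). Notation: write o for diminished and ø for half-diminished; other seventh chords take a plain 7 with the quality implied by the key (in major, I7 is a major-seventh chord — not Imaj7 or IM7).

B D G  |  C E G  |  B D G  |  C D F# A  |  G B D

I6 - IV - I6 - V42 - I

B-D-G: major triad on G = scale degree 1 → I6.
C-E-G: major triad on C = scale degree 4 → IV.
B-D-G has root G, degree 1 in G major, so I6.
C-D-F#-A has root D, degree 5 in G major, so V42.
G-B-D: root G is the tonic; major triad there is I.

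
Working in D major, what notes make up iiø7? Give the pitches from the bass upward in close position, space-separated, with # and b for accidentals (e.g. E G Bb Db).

E G Bb D

Scale degree 2 in D major is E; here the chord built on it is altered to a half-diminished seventh chord. iiø7 is the half-diminished supertonic seventh, borrowed from the parallel minor.
So the chord is E-G-Bb-D, a half-diminished seventh chord.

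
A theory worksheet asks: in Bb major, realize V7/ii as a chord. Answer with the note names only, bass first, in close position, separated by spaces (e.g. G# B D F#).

G B D F

V7/ii is a secondary dominant — the dominant seventh of ii. ii in Bb major is C, so the applied chord's root is G, a perfect fifth above.
Building a dominant seventh chord on G gives G-B-D-F.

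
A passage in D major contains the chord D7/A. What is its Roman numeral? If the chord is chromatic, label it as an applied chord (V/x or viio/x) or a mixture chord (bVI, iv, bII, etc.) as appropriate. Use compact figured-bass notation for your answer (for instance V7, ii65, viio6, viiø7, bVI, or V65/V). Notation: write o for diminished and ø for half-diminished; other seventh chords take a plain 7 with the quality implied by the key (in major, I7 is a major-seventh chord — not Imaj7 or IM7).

V43/IV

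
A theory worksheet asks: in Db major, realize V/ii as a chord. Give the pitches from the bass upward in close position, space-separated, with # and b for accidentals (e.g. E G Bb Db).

The slash means an applied dominant: we want the dominant of ii. In Db major, ii is Eb minor, and its dominant is built on Bb.
Building a major triad on Bb gives Bb-D-F.

Bb D F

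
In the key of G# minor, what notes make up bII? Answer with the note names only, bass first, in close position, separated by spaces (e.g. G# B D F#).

Scale degree 2 in G# minor is A#; lowering it a half step gives A. bII is the Neapolitan chord — a major triad on the lowered second degree.
So the chord is A-C#-E, a major triad.

A C# E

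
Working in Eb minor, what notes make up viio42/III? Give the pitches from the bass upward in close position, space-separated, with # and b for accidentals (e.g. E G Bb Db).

Ebb F Ab Cb

viio42/III is a secondary leading-tone chord. The target III is Gb in Eb minor; the applied chord is rooted a semitone below, on F.
Building a fully diminished seventh chord on F gives F-Ab-Cb-Ebb.
The figured bass 42 indicates third inversion, placing the seventh (Ebb) in the bass: Ebb-F-Ab-Cb.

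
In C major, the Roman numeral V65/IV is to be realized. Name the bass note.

E

The applied chord V65/IV is rooted on C: C-E-G-Bb.
The figure 65 means first inversion — the third is in the bass.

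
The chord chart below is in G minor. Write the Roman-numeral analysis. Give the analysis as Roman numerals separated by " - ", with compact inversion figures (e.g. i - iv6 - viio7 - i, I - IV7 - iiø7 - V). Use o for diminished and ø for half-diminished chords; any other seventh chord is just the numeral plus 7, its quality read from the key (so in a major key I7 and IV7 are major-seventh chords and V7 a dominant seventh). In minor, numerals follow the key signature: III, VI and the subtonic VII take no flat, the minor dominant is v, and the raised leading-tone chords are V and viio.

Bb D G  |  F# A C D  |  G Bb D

Bb-D-G has root G, degree 1 in G minor, so i6.
F#-A-C-D: dominant seventh chord on D = scale degree 5 → V65.
G-Bb-D has root G, degree 1 in G minor, so i.

i6 - V65 - i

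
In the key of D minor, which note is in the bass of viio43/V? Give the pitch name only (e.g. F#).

The applied chord viio43/V is rooted on G#: G#-B-D-F.
The figure 43 means second inversion — the fifth is in the bass.

D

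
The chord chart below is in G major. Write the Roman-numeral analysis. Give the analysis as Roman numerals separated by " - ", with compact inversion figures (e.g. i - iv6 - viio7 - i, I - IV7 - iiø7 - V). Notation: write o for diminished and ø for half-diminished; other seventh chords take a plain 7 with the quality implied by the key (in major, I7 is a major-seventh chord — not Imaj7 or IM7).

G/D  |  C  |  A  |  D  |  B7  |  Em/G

I64 - IV - V/V - V - V7/vi - vi6

G/D has root G, degree 1 in G major, so I64.
C: root C is the subdominant; major triad there is IV.
A is the secondary dominant of V (major triad on A): V/V.
D: root D is the dominant; major triad there is V.
B7 is the secondary dominant of vi (dominant seventh chord on B): V7/vi.
Em/G: root E is the submediant; minor triad there is vi6.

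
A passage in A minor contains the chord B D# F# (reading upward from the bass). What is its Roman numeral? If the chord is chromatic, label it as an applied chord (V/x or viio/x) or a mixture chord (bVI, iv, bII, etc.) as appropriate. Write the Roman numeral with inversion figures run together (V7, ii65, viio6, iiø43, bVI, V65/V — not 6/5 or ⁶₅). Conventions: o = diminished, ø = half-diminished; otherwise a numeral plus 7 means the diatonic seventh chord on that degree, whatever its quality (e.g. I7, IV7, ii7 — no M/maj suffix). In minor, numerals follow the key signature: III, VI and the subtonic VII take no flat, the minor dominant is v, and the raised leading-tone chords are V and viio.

Stacked in thirds the chord is B-D#-F#: a major triad on B.
B is not a diatonic chord root with this quality in A minor, but it lies a perfect fifth above E (V), so the chord functions as an applied dominant of V.

V/V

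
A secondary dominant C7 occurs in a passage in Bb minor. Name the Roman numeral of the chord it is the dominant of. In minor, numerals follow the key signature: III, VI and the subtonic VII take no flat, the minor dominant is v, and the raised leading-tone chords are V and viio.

V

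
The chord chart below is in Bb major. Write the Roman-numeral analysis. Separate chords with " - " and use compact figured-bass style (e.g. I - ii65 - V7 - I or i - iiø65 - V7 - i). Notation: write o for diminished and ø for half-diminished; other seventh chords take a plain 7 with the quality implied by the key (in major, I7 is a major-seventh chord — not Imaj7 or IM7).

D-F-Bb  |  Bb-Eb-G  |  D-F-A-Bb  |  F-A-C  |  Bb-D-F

I6 - IV64 - I65 - V - I

D-F-Bb: root Bb is the tonic; major triad there is I6.
Bb-Eb-G: root Eb is the subdominant; major triad there is IV64.
D-F-A-Bb has root Bb, degree 1 in Bb major, so I65.
F-A-C: root F is the dominant; major triad there is V.
Bb-D-F has root Bb, degree 1 in Bb major, so I.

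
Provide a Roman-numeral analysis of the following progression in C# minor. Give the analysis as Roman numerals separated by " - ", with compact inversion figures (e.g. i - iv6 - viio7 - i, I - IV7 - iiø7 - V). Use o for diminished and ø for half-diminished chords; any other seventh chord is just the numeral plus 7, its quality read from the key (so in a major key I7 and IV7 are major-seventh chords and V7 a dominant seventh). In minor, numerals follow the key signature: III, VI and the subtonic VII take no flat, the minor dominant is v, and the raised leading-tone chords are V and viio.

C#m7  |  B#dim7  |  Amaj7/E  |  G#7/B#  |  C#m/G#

C#m7: minor seventh chord on C# = scale degree 1 → i7.
B#dim7: root B# is the leading tone; fully diminished seventh chord there is viio7.
Amaj7/E has root A, degree 6 in C# minor, so VI43.
G#7/B# has root G#, degree 5 in C# minor, so V65.
C#m/G#: root C# is the tonic; minor triad there is i64.

i7 - viio7 - VI43 - V65 - i64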